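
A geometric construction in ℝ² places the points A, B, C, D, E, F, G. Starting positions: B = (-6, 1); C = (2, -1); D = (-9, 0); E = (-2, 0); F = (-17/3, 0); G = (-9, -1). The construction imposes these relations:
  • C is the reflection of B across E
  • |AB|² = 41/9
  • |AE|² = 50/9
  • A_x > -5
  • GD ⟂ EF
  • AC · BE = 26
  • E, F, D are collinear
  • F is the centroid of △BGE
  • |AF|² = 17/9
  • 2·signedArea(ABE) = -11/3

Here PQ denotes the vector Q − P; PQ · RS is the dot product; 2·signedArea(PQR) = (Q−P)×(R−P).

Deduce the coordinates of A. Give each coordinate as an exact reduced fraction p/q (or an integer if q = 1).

1. A_x = -13/3  [2·signedArea(ABE) = -11/3 ∩ AC · BE = 26]
2. A_y = -1/3  [2·signedArea(ABE) = -11/3 ∩ AC · BE = 26]
   → A = (-13/3, -1/3)

A = (-13/3, -1/3)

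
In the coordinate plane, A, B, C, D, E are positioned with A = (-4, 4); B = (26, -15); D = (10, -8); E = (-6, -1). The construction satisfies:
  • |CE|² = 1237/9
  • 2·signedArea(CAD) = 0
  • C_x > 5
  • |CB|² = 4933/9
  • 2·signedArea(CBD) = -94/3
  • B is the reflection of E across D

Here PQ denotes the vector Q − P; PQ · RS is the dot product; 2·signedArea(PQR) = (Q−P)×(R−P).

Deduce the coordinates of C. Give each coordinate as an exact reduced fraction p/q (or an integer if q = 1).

1. C_x = 16/3  [2·signedArea(CAD) = 0 ∩ 2·signedArea(CBD) = -94/3]
2. C_y = -4  [2·signedArea(CAD) = 0 ∩ 2·signedArea(CBD) = -94/3]
   → C = (16/3, -4)

C = (16/3, -4)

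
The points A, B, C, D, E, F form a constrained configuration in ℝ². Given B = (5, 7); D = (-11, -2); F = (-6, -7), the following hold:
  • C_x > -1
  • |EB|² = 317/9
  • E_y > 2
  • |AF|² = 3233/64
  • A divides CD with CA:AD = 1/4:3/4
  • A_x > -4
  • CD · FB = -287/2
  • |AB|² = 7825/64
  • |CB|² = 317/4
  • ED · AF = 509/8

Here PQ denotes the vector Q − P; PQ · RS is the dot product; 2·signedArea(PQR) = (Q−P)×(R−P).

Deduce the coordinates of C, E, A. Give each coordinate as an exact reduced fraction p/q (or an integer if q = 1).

1. C_x = -1/2  [line -11·x + -14·y + -11/2 = 0 ∩ |CB|² = 317/4]
2. C_y = 0  [line -11·x + -14·y + -11/2 = 0 ∩ |CB|² = 317/4]
   → C = (-1/2, 0)
3. A_x = -25/8  [A divides CD with CA:AD = 1/4:3/4]
4. A_y = -1/2  [A divides CD with CA:AD = 1/4:3/4]
   → A = (-25/8, -1/2)
5. E_x = 4/3  [line 23/8·x + 13/2·y + -19 = 0 ∩ |EB|² = 317/9]
6. E_y = 7/3  [line 23/8·x + 13/2·y + -19 = 0 ∩ |EB|² = 317/9]
   → E = (4/3, 7/3)

A = (-25/8, -1/2)
C = (-1/2, 0)
E = (4/3, 7/3)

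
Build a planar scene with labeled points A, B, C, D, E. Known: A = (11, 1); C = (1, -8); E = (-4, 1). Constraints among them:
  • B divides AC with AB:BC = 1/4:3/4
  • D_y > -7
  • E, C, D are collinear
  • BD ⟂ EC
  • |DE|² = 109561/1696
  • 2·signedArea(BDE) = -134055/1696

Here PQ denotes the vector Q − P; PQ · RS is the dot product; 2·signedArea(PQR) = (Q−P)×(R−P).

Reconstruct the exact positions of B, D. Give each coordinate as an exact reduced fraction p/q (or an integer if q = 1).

B = (17/2, -5/4)
D = (-41/424, -2555/424)

1. B_x = 17/2  [B divides AC with AB:BC = 1/4:3/4]
2. B_y = -5/4  [B divides AC with AB:BC = 1/4:3/4]
   → B = (17/2, -5/4)
3. D_x = -41/424  [E, C, D are collinear ∩ BD ⟂ EC]
4. D_y = -2555/424  [E, C, D are collinear ∩ BD ⟂ EC]
   → D = (-41/424, -2555/424)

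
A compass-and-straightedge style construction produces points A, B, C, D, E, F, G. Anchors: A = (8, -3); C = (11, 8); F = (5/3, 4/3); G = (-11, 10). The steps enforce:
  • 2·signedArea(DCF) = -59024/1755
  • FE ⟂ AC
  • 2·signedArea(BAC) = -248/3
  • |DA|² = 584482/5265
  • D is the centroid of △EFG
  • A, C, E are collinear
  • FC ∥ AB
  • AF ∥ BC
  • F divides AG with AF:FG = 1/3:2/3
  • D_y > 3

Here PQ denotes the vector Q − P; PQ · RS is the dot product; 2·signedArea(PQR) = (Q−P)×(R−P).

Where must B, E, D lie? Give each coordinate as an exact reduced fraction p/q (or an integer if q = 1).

1. B_x = 52/3  [AF ∥ BC ∩ FC ∥ AB]
2. B_y = 11/3  [AF ∥ BC ∩ FC ∥ AB]
   → B = (52/3, 11/3)
3. E_x = 563/65  [A, C, E are collinear ∩ FE ⟂ AC]
4. E_y = -112/195  [A, C, E are collinear ∩ FE ⟂ AC]
   → E = (563/65, -112/195)
5. D_x = -131/585  [D is the centroid of △EFG]
6. D_y = 2098/585  [D is the centroid of △EFG]
   → D = (-131/585, 2098/585)

B = (52/3, 11/3)
D = (-131/585, 2098/585)
E = (563/65, -112/195)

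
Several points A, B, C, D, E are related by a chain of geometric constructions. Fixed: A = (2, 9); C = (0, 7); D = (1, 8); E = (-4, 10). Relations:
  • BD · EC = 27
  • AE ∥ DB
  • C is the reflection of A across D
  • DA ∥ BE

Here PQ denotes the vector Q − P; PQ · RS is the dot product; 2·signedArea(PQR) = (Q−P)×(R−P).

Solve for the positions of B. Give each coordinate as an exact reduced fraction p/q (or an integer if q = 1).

1. B_x = -5  [DA ∥ BE ∩ AE ∥ DB]
2. B_y = 9  [DA ∥ BE ∩ AE ∥ DB]
   → B = (-5, 9)

B = (-5, 9)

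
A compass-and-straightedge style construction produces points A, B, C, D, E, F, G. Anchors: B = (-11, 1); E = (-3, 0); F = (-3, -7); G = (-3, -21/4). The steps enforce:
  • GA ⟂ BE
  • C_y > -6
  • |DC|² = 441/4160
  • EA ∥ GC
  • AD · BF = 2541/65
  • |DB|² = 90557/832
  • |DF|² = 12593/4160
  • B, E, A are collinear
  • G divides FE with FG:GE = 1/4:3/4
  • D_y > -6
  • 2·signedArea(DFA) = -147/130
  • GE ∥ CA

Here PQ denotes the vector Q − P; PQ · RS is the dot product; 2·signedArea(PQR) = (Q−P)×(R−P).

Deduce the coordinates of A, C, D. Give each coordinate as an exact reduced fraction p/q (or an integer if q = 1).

A = (-153/65, -21/260)
C = (-153/65, -693/130)
D = (-174/65, -2751/520)

1. A_x = -153/65  [B, E, A are collinear ∩ GA ⟂ BE]
2. A_y = -21/260  [B, E, A are collinear ∩ GA ⟂ BE]
   → A = (-153/65, -21/260)
3. C_x = -153/65  [GE ∥ CA ∩ EA ∥ GC]
4. C_y = -693/130  [GE ∥ CA ∩ EA ∥ GC]
   → C = (-153/65, -693/130)
5. D_x = -174/65  [2·signedArea(DFA) = -147/130 ∩ AD · BF = 2541/65]
6. D_y = -2751/520  [2·signedArea(DFA) = -147/130 ∩ AD · BF = 2541/65]
   → D = (-174/65, -2751/520)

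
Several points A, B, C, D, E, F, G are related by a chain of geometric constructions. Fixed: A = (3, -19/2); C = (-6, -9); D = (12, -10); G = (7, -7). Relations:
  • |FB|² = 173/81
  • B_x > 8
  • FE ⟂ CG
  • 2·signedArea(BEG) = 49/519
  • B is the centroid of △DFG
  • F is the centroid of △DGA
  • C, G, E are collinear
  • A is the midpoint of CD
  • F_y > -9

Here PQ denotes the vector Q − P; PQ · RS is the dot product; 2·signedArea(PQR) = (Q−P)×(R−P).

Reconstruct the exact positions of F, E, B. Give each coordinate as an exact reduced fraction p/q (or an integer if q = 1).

B = (79/9, -155/18)
E = (3659/519, -3629/519)
F = (22/3, -53/6)

1. F_x = 22/3  [F is the centroid of △DGA]
2. F_y = -53/6  [F is the centroid of △DGA]
   → F = (22/3, -53/6)
3. E_x = 3659/519  [C, G, E are collinear ∩ FE ⟂ CG]
4. E_y = -3629/519  [C, G, E are collinear ∩ FE ⟂ CG]
   → E = (3659/519, -3629/519)
5. B_x = 79/9  [B is the centroid of △DFG]
6. B_y = -155/18  [B is the centroid of △DFG]
   → B = (79/9, -155/18)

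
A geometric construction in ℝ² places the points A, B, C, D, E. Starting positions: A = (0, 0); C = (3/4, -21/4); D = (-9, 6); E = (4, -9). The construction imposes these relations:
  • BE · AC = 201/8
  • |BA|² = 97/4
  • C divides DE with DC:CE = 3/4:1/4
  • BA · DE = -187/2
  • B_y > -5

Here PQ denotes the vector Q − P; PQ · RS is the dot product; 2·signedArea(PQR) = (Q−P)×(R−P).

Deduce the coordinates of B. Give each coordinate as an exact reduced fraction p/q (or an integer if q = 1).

B = (2, -9/2)

1. B_x = 2  [BE · AC = 201/8 ∩ BA · DE = -187/2]
2. B_y = -9/2  [BE · AC = 201/8 ∩ BA · DE = -187/2]
   → B = (2, -9/2)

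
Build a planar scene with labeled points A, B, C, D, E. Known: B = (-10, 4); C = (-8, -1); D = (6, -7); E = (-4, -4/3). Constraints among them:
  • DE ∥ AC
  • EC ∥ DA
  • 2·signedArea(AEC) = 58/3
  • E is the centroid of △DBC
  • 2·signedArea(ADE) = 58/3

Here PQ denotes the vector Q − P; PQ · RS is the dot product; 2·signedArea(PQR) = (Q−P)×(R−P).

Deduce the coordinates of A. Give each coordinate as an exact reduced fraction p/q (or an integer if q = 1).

A = (2, -20/3)

1. A_x = 2  [DE ∥ AC ∩ EC ∥ DA]
2. A_y = -20/3  [DE ∥ AC ∩ EC ∥ DA]
   → A = (2, -20/3)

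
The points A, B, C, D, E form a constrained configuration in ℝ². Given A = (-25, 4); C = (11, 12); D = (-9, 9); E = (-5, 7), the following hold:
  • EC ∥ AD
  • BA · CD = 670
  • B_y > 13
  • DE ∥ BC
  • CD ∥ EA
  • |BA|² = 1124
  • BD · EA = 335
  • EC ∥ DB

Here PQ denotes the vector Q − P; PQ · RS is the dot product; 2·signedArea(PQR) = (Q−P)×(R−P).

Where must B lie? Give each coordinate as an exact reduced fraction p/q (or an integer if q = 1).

B = (7, 14)

1. B_x = 7  [DE ∥ BC ∩ EC ∥ DB]
2. B_y = 14  [DE ∥ BC ∩ EC ∥ DB]
   → B = (7, 14)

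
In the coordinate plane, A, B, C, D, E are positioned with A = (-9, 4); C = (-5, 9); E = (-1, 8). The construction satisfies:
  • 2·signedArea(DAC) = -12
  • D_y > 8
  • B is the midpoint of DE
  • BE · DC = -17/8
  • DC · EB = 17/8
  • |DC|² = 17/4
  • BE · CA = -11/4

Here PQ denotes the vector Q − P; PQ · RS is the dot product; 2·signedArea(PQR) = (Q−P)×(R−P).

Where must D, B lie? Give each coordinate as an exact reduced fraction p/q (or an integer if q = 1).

1. D_x = -3  [line -5·x + 4·y + -49 = 0 ∩ |DC|² = 17/4]
2. D_y = 17/2  [line -5·x + 4·y + -49 = 0 ∩ |DC|² = 17/4]
   → D = (-3, 17/2)
3. B_x = -2  [DC · EB = 17/8 ∩ B is the midpoint of DE]
4. B_y = 33/4  [DC · EB = 17/8 ∩ B is the midpoint of DE]
   → B = (-2, 33/4)

B = (-2, 33/4)
D = (-3, 17/2)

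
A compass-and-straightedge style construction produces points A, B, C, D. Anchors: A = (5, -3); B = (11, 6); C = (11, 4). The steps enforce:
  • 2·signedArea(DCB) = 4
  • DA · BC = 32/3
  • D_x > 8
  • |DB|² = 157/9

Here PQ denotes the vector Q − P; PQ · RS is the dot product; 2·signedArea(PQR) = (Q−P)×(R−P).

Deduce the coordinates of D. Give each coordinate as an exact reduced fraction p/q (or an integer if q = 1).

D = (9, 7/3)

1. D_x = 9  [DA · BC = 32/3 ∩ 2·signedArea(DCB) = 4]
2. D_y = 7/3  [DA · BC = 32/3 ∩ 2·signedArea(DCB) = 4]
   → D = (9, 7/3)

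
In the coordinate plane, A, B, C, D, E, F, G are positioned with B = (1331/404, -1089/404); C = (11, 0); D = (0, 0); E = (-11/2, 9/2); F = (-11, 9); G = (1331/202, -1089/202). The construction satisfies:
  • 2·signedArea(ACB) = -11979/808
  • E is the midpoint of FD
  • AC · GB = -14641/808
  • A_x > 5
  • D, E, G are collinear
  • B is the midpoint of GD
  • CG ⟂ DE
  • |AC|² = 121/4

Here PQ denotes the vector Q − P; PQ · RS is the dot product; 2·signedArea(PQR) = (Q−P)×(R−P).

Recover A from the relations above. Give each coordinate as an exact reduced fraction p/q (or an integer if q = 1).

A = (11/2, 0)

1. A_x = 11/2  [2·signedArea(ACB) = -11979/808 ∩ AC · GB = -14641/808]
2. A_y = 0  [2·signedArea(ACB) = -11979/808 ∩ AC · GB = -14641/808]
   → A = (11/2, 0)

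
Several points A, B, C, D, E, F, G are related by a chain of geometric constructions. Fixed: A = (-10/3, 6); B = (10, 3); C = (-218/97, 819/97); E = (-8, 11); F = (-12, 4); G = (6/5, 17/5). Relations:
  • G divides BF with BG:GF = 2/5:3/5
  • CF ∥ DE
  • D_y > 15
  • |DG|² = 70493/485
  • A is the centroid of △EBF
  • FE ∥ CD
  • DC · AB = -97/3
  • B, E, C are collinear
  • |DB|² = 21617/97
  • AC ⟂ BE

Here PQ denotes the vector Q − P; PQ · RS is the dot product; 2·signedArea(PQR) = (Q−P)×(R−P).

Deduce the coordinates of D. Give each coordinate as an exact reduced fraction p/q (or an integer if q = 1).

D = (170/97, 1498/97)

1. D_x = 170/97  [CF ∥ DE ∩ FE ∥ CD]
2. D_y = 1498/97  [CF ∥ DE ∩ FE ∥ CD]
   → D = (170/97, 1498/97)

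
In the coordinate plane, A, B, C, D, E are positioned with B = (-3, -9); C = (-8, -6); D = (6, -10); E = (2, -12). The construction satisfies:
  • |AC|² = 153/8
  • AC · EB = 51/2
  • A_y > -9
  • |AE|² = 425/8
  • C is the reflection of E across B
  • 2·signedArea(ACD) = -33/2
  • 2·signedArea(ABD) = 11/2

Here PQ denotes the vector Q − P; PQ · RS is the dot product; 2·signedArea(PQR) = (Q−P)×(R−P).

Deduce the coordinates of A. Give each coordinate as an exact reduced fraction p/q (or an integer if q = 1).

1. A_x = -17/4  [2·signedArea(ACD) = -33/2 ∩ 2·signedArea(ABD) = 11/2]
2. A_y = -33/4  [2·signedArea(ACD) = -33/2 ∩ 2·signedArea(ABD) = 11/2]
   → A = (-17/4, -33/4)

A = (-17/4, -33/4)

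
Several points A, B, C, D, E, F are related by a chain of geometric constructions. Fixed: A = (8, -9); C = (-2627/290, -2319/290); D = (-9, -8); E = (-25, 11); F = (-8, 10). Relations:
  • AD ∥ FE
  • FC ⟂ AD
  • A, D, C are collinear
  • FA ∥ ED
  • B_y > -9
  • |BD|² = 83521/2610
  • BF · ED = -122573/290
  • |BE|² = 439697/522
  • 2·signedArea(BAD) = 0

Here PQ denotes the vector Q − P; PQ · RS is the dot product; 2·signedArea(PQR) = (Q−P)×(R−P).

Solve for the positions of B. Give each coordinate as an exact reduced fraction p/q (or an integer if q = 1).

1. B_x = -2917/870  [2·signedArea(BAD) = 0 ∩ BF · ED = -122573/290]
2. B_y = -7249/870  [2·signedArea(BAD) = 0 ∩ BF · ED = -122573/290]
   → B = (-2917/870, -7249/870)

B = (-2917/870, -7249/870)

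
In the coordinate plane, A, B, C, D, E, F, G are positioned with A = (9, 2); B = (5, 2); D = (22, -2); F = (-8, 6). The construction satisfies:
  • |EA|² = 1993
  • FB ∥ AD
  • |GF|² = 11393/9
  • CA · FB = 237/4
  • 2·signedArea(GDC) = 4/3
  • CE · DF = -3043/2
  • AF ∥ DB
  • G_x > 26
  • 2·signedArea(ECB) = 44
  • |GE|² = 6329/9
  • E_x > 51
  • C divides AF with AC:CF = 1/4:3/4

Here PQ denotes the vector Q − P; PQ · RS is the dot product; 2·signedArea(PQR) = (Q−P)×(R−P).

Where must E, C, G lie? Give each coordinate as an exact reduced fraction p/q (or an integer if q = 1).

C = (19/4, 3)
E = (52, -10)
G = (79/3, -10/3)

1. C_x = 19/4  [C divides AF with AC:CF = 1/4:3/4]
2. C_y = 3  [C divides AF with AC:CF = 1/4:3/4]
   → C = (19/4, 3)
3. G_x = 79/3  [line -5·x + -69/4·y + 445/6 = 0 ∩ |GF|² = 11393/9]
4. G_y = -10/3  [line -5·x + -69/4·y + 445/6 = 0 ∩ |GF|² = 11393/9]
   → G = (79/3, -10/3)
5. E_x = 52  [2·signedArea(ECB) = 44 ∩ CE · DF = -3043/2]
6. E_y = -10  [2·signedArea(ECB) = 44 ∩ CE · DF = -3043/2]
   → E = (52, -10)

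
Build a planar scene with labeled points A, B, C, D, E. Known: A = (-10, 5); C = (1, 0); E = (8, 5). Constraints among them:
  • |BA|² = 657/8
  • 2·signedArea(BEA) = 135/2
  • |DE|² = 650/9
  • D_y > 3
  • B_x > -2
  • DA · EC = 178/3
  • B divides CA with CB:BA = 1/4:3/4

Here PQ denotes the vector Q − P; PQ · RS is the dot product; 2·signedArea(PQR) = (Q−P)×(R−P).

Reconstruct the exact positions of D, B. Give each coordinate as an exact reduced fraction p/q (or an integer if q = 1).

B = (-7/4, 5/4)
D = (-1/3, 10/3)

1. D_x = -1/3  [line 7·x + 5·y + -43/3 = 0 ∩ |DE|² = 650/9]
2. D_y = 10/3  [line 7·x + 5·y + -43/3 = 0 ∩ |DE|² = 650/9]
   → D = (-1/3, 10/3)
3. B_x = -7/4  [B divides CA with CB:BA = 1/4:3/4]
4. B_y = 5/4  [B divides CA with CB:BA = 1/4:3/4]
   → B = (-7/4, 5/4)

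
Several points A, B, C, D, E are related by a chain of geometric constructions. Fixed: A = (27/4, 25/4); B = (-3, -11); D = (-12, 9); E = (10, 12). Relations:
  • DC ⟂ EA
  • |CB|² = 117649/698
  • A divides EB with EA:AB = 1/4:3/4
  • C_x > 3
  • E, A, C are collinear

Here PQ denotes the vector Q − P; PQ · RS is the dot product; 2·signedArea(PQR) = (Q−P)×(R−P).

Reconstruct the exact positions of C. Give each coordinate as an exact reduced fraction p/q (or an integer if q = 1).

C = (2365/698, 211/698)

1. C_x = 2365/698  [E, A, C are collinear ∩ DC ⟂ EA]
2. C_y = 211/698  [E, A, C are collinear ∩ DC ⟂ EA]
   → C = (2365/698, 211/698)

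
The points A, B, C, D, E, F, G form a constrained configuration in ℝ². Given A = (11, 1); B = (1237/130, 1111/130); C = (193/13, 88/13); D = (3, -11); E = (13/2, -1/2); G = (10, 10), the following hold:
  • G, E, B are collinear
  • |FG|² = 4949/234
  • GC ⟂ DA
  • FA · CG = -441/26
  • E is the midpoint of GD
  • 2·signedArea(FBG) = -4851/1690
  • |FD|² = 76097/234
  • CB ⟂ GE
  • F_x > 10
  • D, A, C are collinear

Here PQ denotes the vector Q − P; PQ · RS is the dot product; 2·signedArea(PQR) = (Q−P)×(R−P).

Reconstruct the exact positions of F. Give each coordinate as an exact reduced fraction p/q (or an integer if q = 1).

F = (815/78, 141/26)

1. F_x = 815/78  [FA · CG = -441/26 ∩ 2·signedArea(FBG) = -4851/1690]
2. F_y = 141/26  [FA · CG = -441/26 ∩ 2·signedArea(FBG) = -4851/1690]
   → F = (815/78, 141/26)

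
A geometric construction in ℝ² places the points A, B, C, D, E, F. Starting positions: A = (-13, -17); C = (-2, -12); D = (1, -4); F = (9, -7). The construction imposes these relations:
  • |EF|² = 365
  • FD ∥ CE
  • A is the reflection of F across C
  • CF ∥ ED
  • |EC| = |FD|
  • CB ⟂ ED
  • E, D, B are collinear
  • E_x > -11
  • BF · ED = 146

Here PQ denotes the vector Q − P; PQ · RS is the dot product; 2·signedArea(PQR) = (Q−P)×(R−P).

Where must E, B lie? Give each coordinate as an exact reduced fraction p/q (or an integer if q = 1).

1. E_x = -10  [CF ∥ ED ∩ FD ∥ CE]
2. E_y = -9  [CF ∥ ED ∩ FD ∥ CE]
   → E = (-10, -9)
3. B_x = -9/2  [E, D, B are collinear ∩ CB ⟂ ED]
4. B_y = -13/2  [E, D, B are collinear ∩ CB ⟂ ED]
   → B = (-9/2, -13/2)

B = (-9/2, -13/2)
E = (-10, -9)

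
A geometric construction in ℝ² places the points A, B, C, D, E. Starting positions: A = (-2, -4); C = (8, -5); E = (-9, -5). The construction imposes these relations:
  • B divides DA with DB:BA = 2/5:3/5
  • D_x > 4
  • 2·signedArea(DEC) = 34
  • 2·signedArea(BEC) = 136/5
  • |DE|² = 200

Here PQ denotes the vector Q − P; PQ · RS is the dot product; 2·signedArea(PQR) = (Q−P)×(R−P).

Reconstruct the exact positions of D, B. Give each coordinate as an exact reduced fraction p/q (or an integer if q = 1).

1. D_y = -3  [2·signedArea(DEC) = 34]
2. D_x = 5  [|DE|² = 200]
   → D = (5, -3)
3. B_x = 11/5  [B divides DA with DB:BA = 2/5:3/5]
4. B_y = -17/5  [B divides DA with DB:BA = 2/5:3/5]
   → B = (11/5, -17/5)

B = (11/5, -17/5)
D = (5, -3)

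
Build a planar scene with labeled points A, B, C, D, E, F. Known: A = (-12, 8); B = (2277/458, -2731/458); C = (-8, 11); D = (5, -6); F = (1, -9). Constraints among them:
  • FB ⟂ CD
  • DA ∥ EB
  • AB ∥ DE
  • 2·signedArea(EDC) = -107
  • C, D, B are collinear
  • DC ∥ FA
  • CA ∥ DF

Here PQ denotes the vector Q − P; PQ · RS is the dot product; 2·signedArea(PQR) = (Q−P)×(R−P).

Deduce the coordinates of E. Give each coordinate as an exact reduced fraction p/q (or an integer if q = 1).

1. E_x = 10063/458  [DA ∥ EB ∩ AB ∥ DE]
2. E_y = -9143/458  [DA ∥ EB ∩ AB ∥ DE]
   → E = (10063/458, -9143/458)

E = (10063/458, -9143/458)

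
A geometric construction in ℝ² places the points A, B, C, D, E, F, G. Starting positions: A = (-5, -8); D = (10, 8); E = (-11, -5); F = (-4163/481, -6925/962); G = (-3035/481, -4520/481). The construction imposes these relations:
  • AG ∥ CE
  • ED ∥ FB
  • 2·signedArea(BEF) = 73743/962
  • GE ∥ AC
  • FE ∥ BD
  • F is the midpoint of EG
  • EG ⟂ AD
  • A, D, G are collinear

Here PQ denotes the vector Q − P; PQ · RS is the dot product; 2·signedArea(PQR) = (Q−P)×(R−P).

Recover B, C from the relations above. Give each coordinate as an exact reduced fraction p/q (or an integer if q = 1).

1. B_x = 5938/481  [FE ∥ BD ∩ ED ∥ FB]
2. B_y = 5581/962  [FE ∥ BD ∩ ED ∥ FB]
   → B = (5938/481, 5581/962)
3. C_x = -4661/481  [AG ∥ CE ∩ GE ∥ AC]
4. C_y = -1733/481  [AG ∥ CE ∩ GE ∥ AC]
   → C = (-4661/481, -1733/481)

B = (5938/481, 5581/962)
C = (-4661/481, -1733/481)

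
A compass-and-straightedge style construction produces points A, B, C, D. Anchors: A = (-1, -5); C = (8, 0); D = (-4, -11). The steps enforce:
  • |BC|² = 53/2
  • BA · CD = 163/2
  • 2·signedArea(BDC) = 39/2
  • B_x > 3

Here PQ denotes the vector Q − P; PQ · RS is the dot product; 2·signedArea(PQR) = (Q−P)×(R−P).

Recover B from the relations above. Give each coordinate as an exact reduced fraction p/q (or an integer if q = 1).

1. B_x = 7/2  [2·signedArea(BDC) = 39/2 ∩ BA · CD = 163/2]
2. B_y = -5/2  [2·signedArea(BDC) = 39/2 ∩ BA · CD = 163/2]
   → B = (7/2, -5/2)

B = (7/2, -5/2)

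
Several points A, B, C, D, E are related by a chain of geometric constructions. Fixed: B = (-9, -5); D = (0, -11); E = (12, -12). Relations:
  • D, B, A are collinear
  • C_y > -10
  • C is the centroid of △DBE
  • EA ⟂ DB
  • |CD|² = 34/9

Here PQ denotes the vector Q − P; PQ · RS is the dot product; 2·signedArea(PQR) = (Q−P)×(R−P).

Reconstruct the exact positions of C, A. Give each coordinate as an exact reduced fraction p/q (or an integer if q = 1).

1. C_x = 1  [C is the centroid of △DBE]
2. C_y = -28/3  [C is the centroid of △DBE]
   → C = (1, -28/3)
3. A_x = 114/13  [D, B, A are collinear ∩ EA ⟂ DB]
4. A_y = -219/13  [D, B, A are collinear ∩ EA ⟂ DB]
   → A = (114/13, -219/13)

A = (114/13, -219/13)
C = (1, -28/3)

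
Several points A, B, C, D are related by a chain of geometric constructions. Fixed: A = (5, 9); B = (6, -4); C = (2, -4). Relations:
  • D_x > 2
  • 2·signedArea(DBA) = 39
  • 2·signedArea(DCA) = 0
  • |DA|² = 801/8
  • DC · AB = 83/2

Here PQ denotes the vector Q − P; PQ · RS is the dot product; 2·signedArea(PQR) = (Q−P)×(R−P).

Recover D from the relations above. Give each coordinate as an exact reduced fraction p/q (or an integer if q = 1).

1. D_x = 11/4  [2·signedArea(DCA) = 0 ∩ 2·signedArea(DBA) = 39]
2. D_y = -3/4  [2·signedArea(DCA) = 0 ∩ 2·signedArea(DBA) = 39]
   → D = (11/4, -3/4)

D = (11/4, -3/4)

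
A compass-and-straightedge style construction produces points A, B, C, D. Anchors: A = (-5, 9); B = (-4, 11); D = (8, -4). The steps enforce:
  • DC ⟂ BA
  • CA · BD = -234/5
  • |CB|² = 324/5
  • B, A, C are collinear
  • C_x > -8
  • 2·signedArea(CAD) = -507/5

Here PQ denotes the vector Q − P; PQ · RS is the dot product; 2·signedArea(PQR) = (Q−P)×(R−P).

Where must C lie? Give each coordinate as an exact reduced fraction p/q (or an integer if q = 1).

C = (-38/5, 19/5)

1. C_x = -38/5  [B, A, C are collinear ∩ DC ⟂ BA]
2. C_y = 19/5  [B, A, C are collinear ∩ DC ⟂ BA]
   → C = (-38/5, 19/5)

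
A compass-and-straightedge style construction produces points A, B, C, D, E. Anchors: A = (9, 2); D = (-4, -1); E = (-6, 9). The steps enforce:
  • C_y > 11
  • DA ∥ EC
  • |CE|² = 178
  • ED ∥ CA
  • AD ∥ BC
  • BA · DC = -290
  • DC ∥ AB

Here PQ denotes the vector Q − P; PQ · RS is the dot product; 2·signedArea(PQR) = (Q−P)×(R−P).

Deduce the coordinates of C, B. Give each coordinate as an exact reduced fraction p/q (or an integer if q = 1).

B = (20, 15)
C = (7, 12)

1. C_x = 7  [ED ∥ CA ∩ DA ∥ EC]
2. C_y = 12  [ED ∥ CA ∩ DA ∥ EC]
   → C = (7, 12)
3. B_x = 20  [AD ∥ BC ∩ DC ∥ AB]
4. B_y = 15  [AD ∥ BC ∩ DC ∥ AB]
   → B = (20, 15)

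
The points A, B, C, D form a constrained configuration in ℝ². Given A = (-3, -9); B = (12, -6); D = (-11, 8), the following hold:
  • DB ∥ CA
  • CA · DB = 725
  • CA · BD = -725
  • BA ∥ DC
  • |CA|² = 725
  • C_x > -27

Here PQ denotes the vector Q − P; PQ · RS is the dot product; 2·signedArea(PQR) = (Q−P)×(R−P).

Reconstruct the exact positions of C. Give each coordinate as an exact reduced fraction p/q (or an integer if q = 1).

C = (-26, 5)

1. C_x = -26  [DB ∥ CA ∩ BA ∥ DC]
2. C_y = 5  [DB ∥ CA ∩ BA ∥ DC]
   → C = (-26, 5)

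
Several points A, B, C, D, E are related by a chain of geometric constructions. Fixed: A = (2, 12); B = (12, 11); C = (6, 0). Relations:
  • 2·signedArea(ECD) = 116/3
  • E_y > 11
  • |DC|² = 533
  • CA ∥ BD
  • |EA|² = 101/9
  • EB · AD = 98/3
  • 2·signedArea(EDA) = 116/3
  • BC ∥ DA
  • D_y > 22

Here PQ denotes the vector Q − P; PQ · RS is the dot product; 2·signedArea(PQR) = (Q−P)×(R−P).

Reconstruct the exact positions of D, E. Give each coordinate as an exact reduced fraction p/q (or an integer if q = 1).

1. D_x = 8  [BC ∥ DA ∩ CA ∥ BD]
2. D_y = 23  [BC ∥ DA ∩ CA ∥ BD]
   → D = (8, 23)
3. E_x = 16/3  [2·signedArea(ECD) = 116/3 ∩ 2·signedArea(EDA) = 116/3]
4. E_y = 35/3  [2·signedArea(ECD) = 116/3 ∩ 2·signedArea(EDA) = 116/3]
   → E = (16/3, 35/3)

D = (8, 23)
E = (16/3, 35/3)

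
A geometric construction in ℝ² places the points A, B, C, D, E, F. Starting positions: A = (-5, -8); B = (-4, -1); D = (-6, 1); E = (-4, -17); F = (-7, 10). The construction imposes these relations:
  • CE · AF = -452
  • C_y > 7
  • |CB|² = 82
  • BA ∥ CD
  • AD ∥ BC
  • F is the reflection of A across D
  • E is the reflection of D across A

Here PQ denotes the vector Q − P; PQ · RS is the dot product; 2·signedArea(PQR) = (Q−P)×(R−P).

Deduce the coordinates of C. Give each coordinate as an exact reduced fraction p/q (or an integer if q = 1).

C = (-5, 8)

1. C_x = -5  [BA ∥ CD ∩ AD ∥ BC]
2. C_y = 8  [BA ∥ CD ∩ AD ∥ BC]
   → C = (-5, 8)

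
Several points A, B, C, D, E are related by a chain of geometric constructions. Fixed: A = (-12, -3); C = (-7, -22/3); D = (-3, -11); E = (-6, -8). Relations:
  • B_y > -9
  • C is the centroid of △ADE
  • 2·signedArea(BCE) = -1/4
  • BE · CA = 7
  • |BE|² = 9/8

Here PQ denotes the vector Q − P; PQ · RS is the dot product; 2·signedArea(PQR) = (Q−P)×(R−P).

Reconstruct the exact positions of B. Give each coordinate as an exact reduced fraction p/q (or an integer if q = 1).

B = (-21/4, -35/4)

1. B_x = -21/4  [2·signedArea(BCE) = -1/4 ∩ BE · CA = 7]
2. B_y = -35/4  [2·signedArea(BCE) = -1/4 ∩ BE · CA = 7]
   → B = (-21/4, -35/4)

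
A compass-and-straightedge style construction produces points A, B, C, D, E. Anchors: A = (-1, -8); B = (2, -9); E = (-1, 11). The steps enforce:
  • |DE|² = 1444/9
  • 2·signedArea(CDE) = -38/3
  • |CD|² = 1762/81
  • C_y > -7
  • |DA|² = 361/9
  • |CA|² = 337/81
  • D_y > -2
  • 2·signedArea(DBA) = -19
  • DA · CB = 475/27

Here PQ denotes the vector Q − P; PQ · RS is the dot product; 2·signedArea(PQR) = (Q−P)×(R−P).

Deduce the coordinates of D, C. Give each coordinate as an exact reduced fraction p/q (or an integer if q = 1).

C = (0, -56/9)
D = (-1, -5/3)

1. D_x = -1  [line -1·x + -3·y + -6 = 0 ∩ |DA|² = 361/9]
2. D_y = -5/3  [line -1·x + -3·y + -6 = 0 ∩ |DA|² = 361/9]
   → D = (-1, -5/3)
3. C_x = 0  [2·signedArea(CDE) = -38/3 ∩ DA · CB = 475/27]
4. C_y = -56/9  [2·signedArea(CDE) = -38/3 ∩ DA · CB = 475/27]
   → C = (0, -56/9)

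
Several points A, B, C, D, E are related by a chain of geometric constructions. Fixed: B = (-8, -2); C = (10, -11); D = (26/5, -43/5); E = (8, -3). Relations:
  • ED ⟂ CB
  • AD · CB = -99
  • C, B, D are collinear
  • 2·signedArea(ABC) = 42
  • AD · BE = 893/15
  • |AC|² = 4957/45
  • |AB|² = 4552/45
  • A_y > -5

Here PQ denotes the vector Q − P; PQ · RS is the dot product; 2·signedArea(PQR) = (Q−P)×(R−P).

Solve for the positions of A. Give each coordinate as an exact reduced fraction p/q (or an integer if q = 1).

A = (26/15, -68/15)

1. A_x = 26/15  [AD · CB = -99 ∩ AD · BE = 893/15]
2. A_y = -68/15  [AD · CB = -99 ∩ AD · BE = 893/15]
   → A = (26/15, -68/15)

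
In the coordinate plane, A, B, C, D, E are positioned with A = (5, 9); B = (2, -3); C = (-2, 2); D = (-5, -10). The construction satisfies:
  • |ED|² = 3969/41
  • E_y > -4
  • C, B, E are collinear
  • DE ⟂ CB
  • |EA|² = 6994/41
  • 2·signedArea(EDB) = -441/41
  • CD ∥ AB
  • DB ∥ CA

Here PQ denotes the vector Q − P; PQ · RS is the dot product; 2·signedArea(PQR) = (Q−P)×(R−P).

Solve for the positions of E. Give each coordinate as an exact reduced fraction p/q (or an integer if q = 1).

E = (110/41, -158/41)

1. E_x = 110/41  [C, B, E are collinear ∩ DE ⟂ CB]
2. E_y = -158/41  [C, B, E are collinear ∩ DE ⟂ CB]
   → E = (110/41, -158/41)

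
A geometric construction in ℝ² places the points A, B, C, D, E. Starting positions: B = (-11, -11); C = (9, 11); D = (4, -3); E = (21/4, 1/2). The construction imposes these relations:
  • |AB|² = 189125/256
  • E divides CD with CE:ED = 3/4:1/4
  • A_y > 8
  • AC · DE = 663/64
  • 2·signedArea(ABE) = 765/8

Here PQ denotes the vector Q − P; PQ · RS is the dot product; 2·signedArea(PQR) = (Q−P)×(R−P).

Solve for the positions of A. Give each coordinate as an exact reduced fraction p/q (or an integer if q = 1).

1. A_x = 129/16  [2·signedArea(ABE) = 765/8 ∩ AC · DE = 663/64]
2. A_y = 67/8  [2·signedArea(ABE) = 765/8 ∩ AC · DE = 663/64]
   → A = (129/16, 67/8)

A = (129/16, 67/8)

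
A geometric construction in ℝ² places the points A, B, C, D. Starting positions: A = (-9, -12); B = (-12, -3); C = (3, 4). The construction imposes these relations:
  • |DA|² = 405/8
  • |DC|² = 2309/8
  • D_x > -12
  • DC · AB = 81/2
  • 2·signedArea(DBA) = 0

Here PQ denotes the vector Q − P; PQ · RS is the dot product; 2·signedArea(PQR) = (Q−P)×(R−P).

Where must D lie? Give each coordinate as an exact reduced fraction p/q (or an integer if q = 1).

D = (-45/4, -21/4)

1. D_x = -45/4  [2·signedArea(DBA) = 0 ∩ DC · AB = 81/2]
2. D_y = -21/4  [2·signedArea(DBA) = 0 ∩ DC · AB = 81/2]
   → D = (-45/4, -21/4)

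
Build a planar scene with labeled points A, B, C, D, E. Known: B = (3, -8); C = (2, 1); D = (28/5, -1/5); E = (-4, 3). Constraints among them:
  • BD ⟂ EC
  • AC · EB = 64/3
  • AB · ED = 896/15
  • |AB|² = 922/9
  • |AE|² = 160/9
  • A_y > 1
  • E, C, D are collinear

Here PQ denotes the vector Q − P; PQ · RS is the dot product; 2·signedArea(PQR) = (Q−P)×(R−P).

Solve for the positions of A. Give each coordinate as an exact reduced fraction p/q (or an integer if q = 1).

1. A_x = 0  [AB · ED = 896/15 ∩ AC · EB = 64/3]
2. A_y = 5/3  [AB · ED = 896/15 ∩ AC · EB = 64/3]
   → A = (0, 5/3)

A = (0, 5/3)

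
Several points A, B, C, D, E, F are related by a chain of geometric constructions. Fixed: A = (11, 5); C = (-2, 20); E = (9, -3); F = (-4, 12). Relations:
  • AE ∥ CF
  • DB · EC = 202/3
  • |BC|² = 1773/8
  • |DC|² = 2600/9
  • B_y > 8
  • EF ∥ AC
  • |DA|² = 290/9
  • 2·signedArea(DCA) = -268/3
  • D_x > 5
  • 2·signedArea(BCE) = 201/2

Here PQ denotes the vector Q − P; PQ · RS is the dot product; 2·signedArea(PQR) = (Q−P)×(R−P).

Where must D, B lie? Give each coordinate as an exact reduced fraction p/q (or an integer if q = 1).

B = (31/4, 35/4)
D = (16/3, 14/3)

1. D_x = 16/3  [line 15·x + 13·y + -422/3 = 0 ∩ |DC|² = 2600/9]
2. D_y = 14/3  [line 15·x + 13·y + -422/3 = 0 ∩ |DC|² = 2600/9]
   → D = (16/3, 14/3)
3. B_x = 31/4  [DB · EC = 202/3 ∩ 2·signedArea(BCE) = 201/2]
4. B_y = 35/4  [DB · EC = 202/3 ∩ 2·signedArea(BCE) = 201/2]
   → B = (31/4, 35/4)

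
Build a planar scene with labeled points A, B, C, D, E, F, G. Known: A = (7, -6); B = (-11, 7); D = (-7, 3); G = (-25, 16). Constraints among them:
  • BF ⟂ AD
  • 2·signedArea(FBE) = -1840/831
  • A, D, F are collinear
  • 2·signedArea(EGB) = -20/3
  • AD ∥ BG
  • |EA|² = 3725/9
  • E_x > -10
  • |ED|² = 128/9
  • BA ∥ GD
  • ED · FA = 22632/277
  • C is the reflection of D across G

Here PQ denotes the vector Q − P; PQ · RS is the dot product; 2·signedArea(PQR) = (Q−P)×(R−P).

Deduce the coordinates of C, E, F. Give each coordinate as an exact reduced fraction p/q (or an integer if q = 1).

1. C_x = -43  [C is the reflection of D across G]
2. C_y = 29  [C is the reflection of D across G]
   → C = (-43, 29)
3. F_x = -3227/277  [A, D, F are collinear ∩ BF ⟂ AD]
4. F_y = 1659/277  [A, D, F are collinear ∩ BF ⟂ AD]
   → F = (-3227/277, 1659/277)
5. E_x = -29/3  [2·signedArea(EGB) = -20/3 ∩ ED · FA = 22632/277]
6. E_y = 17/3  [2·signedArea(EGB) = -20/3 ∩ ED · FA = 22632/277]
   → E = (-29/3, 17/3)

C = (-43, 29)
E = (-29/3, 17/3)
F = (-3227/277, 1659/277)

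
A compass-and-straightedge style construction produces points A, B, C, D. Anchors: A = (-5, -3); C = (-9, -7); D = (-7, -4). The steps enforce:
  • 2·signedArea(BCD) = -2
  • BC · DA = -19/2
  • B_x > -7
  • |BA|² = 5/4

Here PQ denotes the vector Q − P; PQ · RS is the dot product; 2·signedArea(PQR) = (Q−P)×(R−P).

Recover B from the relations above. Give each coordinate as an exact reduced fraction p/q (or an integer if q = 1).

B = (-6, -7/2)

1. B_x = -6  [2·signedArea(BCD) = -2 ∩ BC · DA = -19/2]
2. B_y = -7/2  [2·signedArea(BCD) = -2 ∩ BC · DA = -19/2]
   → B = (-6, -7/2)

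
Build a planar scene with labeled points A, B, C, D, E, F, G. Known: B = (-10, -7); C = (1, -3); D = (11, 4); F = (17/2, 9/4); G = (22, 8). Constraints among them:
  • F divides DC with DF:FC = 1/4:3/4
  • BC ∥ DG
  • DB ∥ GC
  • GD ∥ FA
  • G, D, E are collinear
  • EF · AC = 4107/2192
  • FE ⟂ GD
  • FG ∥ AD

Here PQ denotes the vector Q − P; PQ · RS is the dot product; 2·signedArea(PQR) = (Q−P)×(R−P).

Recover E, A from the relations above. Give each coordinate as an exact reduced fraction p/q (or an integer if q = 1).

A = (-5/2, -7/4)
E = (2255/274, 410/137)

1. E_x = 2255/274  [G, D, E are collinear ∩ FE ⟂ GD]
2. E_y = 410/137  [G, D, E are collinear ∩ FE ⟂ GD]
   → E = (2255/274, 410/137)
3. A_x = -5/2  [FG ∥ AD ∩ GD ∥ FA]
4. A_y = -7/4  [FG ∥ AD ∩ GD ∥ FA]
   → A = (-5/2, -7/4)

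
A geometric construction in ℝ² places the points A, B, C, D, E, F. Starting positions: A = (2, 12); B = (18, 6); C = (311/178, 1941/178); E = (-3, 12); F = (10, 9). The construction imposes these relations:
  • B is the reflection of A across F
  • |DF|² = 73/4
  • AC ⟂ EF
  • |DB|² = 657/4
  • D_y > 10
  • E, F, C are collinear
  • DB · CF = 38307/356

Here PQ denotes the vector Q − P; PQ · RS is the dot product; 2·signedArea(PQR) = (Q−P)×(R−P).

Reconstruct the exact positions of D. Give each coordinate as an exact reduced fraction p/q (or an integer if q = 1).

1. D_x = 6  [line -1469/178·x + 339/178·y + 10509/356 = 0 ∩ |DF|² = 73/4]
2. D_y = 21/2  [line -1469/178·x + 339/178·y + 10509/356 = 0 ∩ |DF|² = 73/4]
   → D = (6, 21/2)

D = (6, 21/2)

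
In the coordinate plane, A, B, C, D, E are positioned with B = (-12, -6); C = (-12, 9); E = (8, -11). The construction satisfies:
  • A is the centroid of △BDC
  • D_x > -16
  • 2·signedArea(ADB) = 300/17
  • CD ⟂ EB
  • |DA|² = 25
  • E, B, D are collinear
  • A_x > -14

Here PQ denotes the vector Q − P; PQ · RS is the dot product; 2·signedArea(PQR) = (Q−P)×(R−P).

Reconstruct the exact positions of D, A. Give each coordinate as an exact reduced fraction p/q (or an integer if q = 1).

A = (-224/17, -12/17)
D = (-264/17, -87/17)

1. D_x = -264/17  [E, B, D are collinear ∩ CD ⟂ EB]
2. D_y = -87/17  [E, B, D are collinear ∩ CD ⟂ EB]
   → D = (-264/17, -87/17)
3. A_x = -224/17  [A is the centroid of △BDC]
4. A_y = -12/17  [A is the centroid of △BDC]
   → A = (-224/17, -12/17)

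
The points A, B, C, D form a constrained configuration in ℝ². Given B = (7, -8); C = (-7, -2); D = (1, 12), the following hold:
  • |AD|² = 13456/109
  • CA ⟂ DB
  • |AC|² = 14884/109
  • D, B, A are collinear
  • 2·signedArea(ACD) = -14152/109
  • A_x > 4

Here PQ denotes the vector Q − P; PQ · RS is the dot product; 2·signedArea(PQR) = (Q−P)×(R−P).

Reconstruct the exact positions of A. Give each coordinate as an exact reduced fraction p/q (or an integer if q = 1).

A = (457/109, 148/109)

1. A_x = 457/109  [D, B, A are collinear ∩ CA ⟂ DB]
2. A_y = 148/109  [D, B, A are collinear ∩ CA ⟂ DB]
   → A = (457/109, 148/109)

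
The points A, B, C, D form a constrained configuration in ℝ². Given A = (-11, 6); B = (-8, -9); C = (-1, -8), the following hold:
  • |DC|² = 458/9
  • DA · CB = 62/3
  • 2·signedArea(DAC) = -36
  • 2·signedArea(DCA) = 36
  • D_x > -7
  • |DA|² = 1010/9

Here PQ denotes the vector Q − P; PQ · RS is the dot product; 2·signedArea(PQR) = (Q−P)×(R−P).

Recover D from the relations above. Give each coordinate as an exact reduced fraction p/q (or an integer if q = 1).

1. D_x = -20/3  [2·signedArea(DCA) = 36 ∩ DA · CB = 62/3]
2. D_y = -11/3  [2·signedArea(DCA) = 36 ∩ DA · CB = 62/3]
   → D = (-20/3, -11/3)

D = (-20/3, -11/3)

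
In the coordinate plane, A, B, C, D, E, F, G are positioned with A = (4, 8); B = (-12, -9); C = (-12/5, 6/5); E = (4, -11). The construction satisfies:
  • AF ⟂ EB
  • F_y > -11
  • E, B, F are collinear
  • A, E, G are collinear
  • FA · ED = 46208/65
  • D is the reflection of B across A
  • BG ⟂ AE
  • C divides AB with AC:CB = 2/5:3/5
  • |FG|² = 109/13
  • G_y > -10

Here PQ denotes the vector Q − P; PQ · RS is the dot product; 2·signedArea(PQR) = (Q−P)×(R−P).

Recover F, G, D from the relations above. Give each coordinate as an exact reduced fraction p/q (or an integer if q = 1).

D = (20, 25)
F = (108/65, -696/65)
G = (4, -9)

1. F_x = 108/65  [E, B, F are collinear ∩ AF ⟂ EB]
2. F_y = -696/65  [E, B, F are collinear ∩ AF ⟂ EB]
   → F = (108/65, -696/65)
3. G_x = 4  [A, E, G are collinear ∩ BG ⟂ AE]
4. G_y = -9  [A, E, G are collinear ∩ BG ⟂ AE]
   → G = (4, -9)
5. D_x = 20  [D is the reflection of B across A]
6. D_y = 25  [D is the reflection of B across A]
   → D = (20, 25)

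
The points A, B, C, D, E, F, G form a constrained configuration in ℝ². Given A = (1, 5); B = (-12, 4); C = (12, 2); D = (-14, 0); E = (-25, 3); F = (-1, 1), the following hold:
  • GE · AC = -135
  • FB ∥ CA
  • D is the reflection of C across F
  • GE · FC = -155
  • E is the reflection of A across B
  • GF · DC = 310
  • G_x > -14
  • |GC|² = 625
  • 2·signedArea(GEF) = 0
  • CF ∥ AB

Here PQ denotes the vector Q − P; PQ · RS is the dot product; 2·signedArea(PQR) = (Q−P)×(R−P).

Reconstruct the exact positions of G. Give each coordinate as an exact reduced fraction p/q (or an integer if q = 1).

1. G_x = -13  [2·signedArea(GEF) = 0 ∩ GE · AC = -135]
2. G_y = 2  [2·signedArea(GEF) = 0 ∩ GE · AC = -135]
   → G = (-13, 2)

G = (-13, 2)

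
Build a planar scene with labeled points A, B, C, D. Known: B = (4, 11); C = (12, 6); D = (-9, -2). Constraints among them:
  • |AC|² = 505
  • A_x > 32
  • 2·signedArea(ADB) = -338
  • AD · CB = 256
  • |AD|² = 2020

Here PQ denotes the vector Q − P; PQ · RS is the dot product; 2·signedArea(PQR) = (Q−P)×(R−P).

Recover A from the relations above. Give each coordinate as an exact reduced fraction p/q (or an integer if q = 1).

1. A_x = 33  [AD · CB = 256 ∩ 2·signedArea(ADB) = -338]
2. A_y = 14  [AD · CB = 256 ∩ 2·signedArea(ADB) = -338]
   → A = (33, 14)

A = (33, 14)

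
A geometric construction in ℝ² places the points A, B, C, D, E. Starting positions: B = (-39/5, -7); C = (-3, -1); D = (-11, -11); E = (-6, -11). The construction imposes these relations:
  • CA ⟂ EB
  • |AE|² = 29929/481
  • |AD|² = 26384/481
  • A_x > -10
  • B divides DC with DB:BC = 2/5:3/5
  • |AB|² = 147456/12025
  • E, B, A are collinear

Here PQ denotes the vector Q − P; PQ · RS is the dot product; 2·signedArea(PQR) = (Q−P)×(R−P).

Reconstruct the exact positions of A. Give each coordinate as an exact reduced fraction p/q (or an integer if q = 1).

1. A_x = -4443/481  [E, B, A are collinear ∩ CA ⟂ EB]
2. A_y = -1831/481  [E, B, A are collinear ∩ CA ⟂ EB]
   → A = (-4443/481, -1831/481)

A = (-4443/481, -1831/481)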